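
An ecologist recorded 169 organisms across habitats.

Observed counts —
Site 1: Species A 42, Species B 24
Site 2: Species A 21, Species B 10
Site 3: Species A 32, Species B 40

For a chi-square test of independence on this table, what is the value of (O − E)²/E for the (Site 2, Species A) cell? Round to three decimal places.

0.733

Row total (Site 2) = 31; column total (Species A) = 95; N = 169.
Expected count E = 31 × 95 / 169 = 17.4260.
Contribution = (O − E)²/E = (21 − 17.4260)² / 17.4260 = 0.733.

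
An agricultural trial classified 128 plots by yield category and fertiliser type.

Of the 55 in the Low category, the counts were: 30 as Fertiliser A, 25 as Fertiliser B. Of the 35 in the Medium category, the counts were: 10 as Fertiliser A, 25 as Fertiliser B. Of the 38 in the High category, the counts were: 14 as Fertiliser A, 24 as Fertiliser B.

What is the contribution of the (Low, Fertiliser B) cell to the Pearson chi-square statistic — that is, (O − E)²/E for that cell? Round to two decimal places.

Row total (Low) = 55; column total (Fertiliser B) = 74; N = 128.
Expected count E = 55 × 74 / 128 = 31.797.
Contribution = (O − E)²/E = (25 − 31.797)² / 31.797 = 1.45.

1.45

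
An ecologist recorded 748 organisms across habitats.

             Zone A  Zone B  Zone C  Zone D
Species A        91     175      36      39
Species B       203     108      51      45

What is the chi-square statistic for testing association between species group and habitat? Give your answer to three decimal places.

Row totals: 341, 407. Column totals: 294, 283, 87, 84. Grand total N = 748.
Expected counts (row total × column total / N):
  Species A, Zone A: 341×294/748 = 134.02941
  Species A, Zone B: 341×283/748 = 129.01471
  Species A, Zone C: 341×87/748 = 39.66176
  Species A, Zone D: 341×84/748 = 38.29412
  Species B, Zone A: 407×294/748 = 159.97059
  Species B, Zone B: 407×283/748 = 153.98529
  Species B, Zone C: 407×87/748 = 47.33824
  Species B, Zone D: 407×84/748 = 45.70588
Contributions (O − E)²/E:
  (91 − 134.02941)²/134.02941 = 13.8144
  (175 − 129.01471)²/129.01471 = 16.3907
  (36 − 39.66176)²/39.66176 = 0.3381
  (39 − 38.29412)²/38.29412 = 0.0130
  (203 − 159.97059)²/159.97059 = 11.5742
  (108 − 153.98529)²/153.98529 = 13.7328
  (51 − 47.33824)²/47.33824 = 0.2832
  (45 − 45.70588)²/45.70588 = 0.0109
χ² = 13.8144 + 16.3907 + 0.3381 + 0.0130 + 11.5742 + 13.7328 + 0.2832 + 0.0109 = 56.157

56.157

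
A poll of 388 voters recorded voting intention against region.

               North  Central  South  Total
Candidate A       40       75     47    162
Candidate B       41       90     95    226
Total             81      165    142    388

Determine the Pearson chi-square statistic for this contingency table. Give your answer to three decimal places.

Grand total N = 388.
Expected counts (row total × column total / N):
  Candidate A, North: 162×81/388 = 33.8196
  Candidate A, Central: 162×165/388 = 68.8918
  Candidate A, South: 162×142/388 = 59.2887
  Candidate B, North: 226×81/388 = 47.1804
  Candidate B, Central: 226×165/388 = 96.1082
  Candidate B, South: 226×142/388 = 82.7113
Contributions (O − E)²/E:
  (40 − 33.8196)²/33.8196 = 1.1294
  (75 − 68.8918)²/68.8918 = 0.5416
  (47 − 59.2887)²/59.2887 = 2.5471
  (41 − 47.1804)²/47.1804 = 0.8096
  (90 − 96.1082)²/96.1082 = 0.3882
  (95 − 82.7113)²/82.7113 = 1.8258
χ² = 1.1294 + 0.5416 + 2.5471 + 0.8096 + 0.3882 + 1.8258 = 7.242

7.242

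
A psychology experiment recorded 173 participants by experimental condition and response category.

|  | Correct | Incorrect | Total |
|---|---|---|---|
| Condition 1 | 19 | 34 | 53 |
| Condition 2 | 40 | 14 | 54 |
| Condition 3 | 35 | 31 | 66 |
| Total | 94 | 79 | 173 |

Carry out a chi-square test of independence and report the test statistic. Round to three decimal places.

15.825

Grand total N = 173.
Expected counts (row total × column total / N):
  Condition 1, Correct: 53×94/173 = 28.7977
  Condition 1, Incorrect: 53×79/173 = 24.2023
  Condition 2, Correct: 54×94/173 = 29.3410
  Condition 2, Incorrect: 54×79/173 = 24.6590
  Condition 3, Correct: 66×94/173 = 35.8613
  Condition 3, Incorrect: 66×79/173 = 30.1387
Contributions (O − E)²/E:
  (19 − 28.7977)²/28.7977 = 3.3334
  (34 − 24.2023)²/24.2023 = 3.9664
  (40 − 29.3410)²/29.3410 = 3.8722
  (14 − 24.6590)²/24.6590 = 4.6074
  (35 − 35.8613)²/35.8613 = 0.0207
  (31 − 30.1387)²/30.1387 = 0.0246
χ² = 3.3334 + 3.9664 + 3.8722 + 4.6074 + 0.0207 + 0.0246 = 15.825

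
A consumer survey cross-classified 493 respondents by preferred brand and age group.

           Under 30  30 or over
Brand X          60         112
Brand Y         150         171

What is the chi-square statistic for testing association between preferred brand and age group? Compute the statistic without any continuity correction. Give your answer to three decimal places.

Row totals: 172, 321. Column totals: 210, 283. Grand total N = 493.
Expected counts (row total × column total / N):
  Brand X, Under 30: 172×210/493 = 73.2657
  Brand X, 30 or over: 172×283/493 = 98.7343
  Brand Y, Under 30: 321×210/493 = 136.7343
  Brand Y, 30 or over: 321×283/493 = 184.2657
Contributions (O − E)²/E:
  (60 − 73.2657)²/73.2657 = 2.4019
  (112 − 98.7343)²/98.7343 = 1.7823
  (150 − 136.7343)²/136.7343 = 1.2870
  (171 − 184.2657)²/184.2657 = 0.9550
χ² = 2.4019 + 1.7823 + 1.2870 + 0.9550 = 6.426

6.426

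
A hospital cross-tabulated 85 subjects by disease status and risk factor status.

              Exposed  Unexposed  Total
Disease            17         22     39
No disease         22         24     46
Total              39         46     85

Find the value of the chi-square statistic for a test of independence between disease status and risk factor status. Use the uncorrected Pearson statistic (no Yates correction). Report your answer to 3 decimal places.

0.153

Grand total N = 85.
Expected counts (row total × column total / N):
  Disease, Exposed: 39×39/85 = 17.8941
  Disease, Unexposed: 39×46/85 = 21.1059
  No disease, Exposed: 46×39/85 = 21.1059
  No disease, Unexposed: 46×46/85 = 24.8941
Contributions (O − E)²/E:
  (17 − 17.8941)²/17.8941 = 0.0447
  (22 − 21.1059)²/21.1059 = 0.0379
  (22 − 21.1059)²/21.1059 = 0.0379
  (24 − 24.8941)²/24.8941 = 0.0321
χ² = 0.0447 + 0.0379 + 0.0379 + 0.0321 = 0.153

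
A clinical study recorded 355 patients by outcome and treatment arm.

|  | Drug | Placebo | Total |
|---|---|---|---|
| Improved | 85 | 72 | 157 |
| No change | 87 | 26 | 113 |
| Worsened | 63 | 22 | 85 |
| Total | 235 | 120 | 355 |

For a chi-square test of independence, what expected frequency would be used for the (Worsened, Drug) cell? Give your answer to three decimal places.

Row total (Worsened) = 85; column total (Drug) = 235; grand total N = 355.
Expected count = (row total × column total) / N = 85 × 235 / 355 = 56.268.

56.268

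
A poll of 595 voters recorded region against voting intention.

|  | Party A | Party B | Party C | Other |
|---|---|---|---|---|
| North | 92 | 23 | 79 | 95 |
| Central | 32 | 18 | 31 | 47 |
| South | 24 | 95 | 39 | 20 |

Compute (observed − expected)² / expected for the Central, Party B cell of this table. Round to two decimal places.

Row total (Central) = 128; column total (Party B) = 136; N = 595.
Expected count E = 128 × 136 / 595 = 29.257.
Contribution = (O − E)²/E = (18 − 29.257)² / 29.257 = 4.33.

4.33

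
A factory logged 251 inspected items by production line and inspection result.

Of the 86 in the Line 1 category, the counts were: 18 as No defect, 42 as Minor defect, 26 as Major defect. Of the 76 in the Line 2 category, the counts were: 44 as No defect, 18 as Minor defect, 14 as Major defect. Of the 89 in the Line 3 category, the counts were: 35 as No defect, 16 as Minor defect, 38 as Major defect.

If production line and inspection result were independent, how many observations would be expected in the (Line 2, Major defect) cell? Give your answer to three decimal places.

23.618

Row total (Line 2) = 76; column total (Major defect) = 78; grand total N = 251.
Expected count = (row total × column total) / N = 76 × 78 / 251 = 23.618.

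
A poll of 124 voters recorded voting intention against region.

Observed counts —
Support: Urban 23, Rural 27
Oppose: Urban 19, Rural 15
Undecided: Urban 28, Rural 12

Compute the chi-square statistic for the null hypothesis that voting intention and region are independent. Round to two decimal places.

5.21

Row totals: 50, 34, 40. Column totals: 70, 54. Grand total N = 124.
Expected counts (row total × column total / N):
  Support, Urban: 50×70/124 = 28.226
  Support, Rural: 50×54/124 = 21.774
  Oppose, Urban: 34×70/124 = 19.194
  Oppose, Rural: 34×54/124 = 14.806
  Undecided, Urban: 40×70/124 = 22.581
  Undecided, Rural: 40×54/124 = 17.419
Contributions (O − E)²/E:
  (23 − 28.226)²/28.226 = 0.9676
  (27 − 21.774)²/21.774 = 1.2543
  (19 − 19.194)²/19.194 = 0.0020
  (15 − 14.806)²/14.806 = 0.0025
  (28 − 22.581)²/22.581 = 1.3005
  (12 − 17.419)²/17.419 = 1.6858
χ² = 0.9676 + 1.2543 + 0.0020 + 0.0025 + 1.3005 + 1.6858 = 5.21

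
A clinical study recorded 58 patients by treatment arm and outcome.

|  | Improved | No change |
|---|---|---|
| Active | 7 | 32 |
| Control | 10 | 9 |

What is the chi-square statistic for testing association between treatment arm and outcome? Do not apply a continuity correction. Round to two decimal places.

7.42

Row totals: 39, 19. Column totals: 17, 41. Grand total N = 58.
Expected counts (row total × column total / N):
  Active, Improved: 39×17/58 = 11.431
  Active, No change: 39×41/58 = 27.569
  Control, Improved: 19×17/58 = 5.569
  Control, No change: 19×41/58 = 13.431
Contributions (O − E)²/E:
  (7 − 11.431)²/11.431 = 1.7176
  (32 − 27.569)²/27.569 = 0.7122
  (10 − 5.569)²/5.569 = 3.5255
  (9 − 13.431)²/13.431 = 1.4618
χ² = 1.7176 + 0.7122 + 3.5255 + 1.4618 = 7.42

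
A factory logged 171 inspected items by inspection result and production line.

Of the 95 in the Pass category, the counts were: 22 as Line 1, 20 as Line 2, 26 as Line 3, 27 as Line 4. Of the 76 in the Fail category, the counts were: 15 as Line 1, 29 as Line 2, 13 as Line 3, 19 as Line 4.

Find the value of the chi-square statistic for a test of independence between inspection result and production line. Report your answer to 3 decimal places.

6.673

Row totals: 95, 76. Column totals: 37, 49, 39, 46. Grand total N = 171.
Expected counts (row total × column total / N):
  Pass, Line 1: 95×37/171 = 20.55556
  Pass, Line 2: 95×49/171 = 27.22222
  Pass, Line 3: 95×39/171 = 21.66667
  Pass, Line 4: 95×46/171 = 25.55556
  Fail, Line 1: 76×37/171 = 16.44444
  Fail, Line 2: 76×49/171 = 21.77778
  Fail, Line 3: 76×39/171 = 17.33333
  Fail, Line 4: 76×46/171 = 20.44444
Contributions (O − E)²/E:
  (22 − 20.55556)²/20.55556 = 0.1015
  (20 − 27.22222)²/27.22222 = 1.9161
  (26 − 21.66667)²/21.66667 = 0.8667
  (27 − 25.55556)²/25.55556 = 0.0816
  (15 − 16.44444)²/16.44444 = 0.1269
  (29 − 21.77778)²/21.77778 = 2.3951
  (13 − 17.33333)²/17.33333 = 1.0833
  (19 − 20.44444)²/20.44444 = 0.1021
χ² = 0.1015 + 1.9161 + 0.8667 + 0.0816 + 0.1269 + 2.3951 + 1.0833 + 0.1021 = 6.673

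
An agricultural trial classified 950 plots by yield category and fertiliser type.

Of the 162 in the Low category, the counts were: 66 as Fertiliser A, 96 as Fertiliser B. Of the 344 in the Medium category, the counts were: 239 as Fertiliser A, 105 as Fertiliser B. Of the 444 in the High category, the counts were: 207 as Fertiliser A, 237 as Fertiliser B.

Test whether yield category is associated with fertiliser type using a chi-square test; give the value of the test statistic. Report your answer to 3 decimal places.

54.346

Row totals: 162, 344, 444. Column totals: 512, 438. Grand total N = 950.
Expected counts (row total × column total / N):
  Low, Fertiliser A: 162×512/950 = 87.3095
  Low, Fertiliser B: 162×438/950 = 74.6905
  Medium, Fertiliser A: 344×512/950 = 185.3979
  Medium, Fertiliser B: 344×438/950 = 158.6021
  High, Fertiliser A: 444×512/950 = 239.2926
  High, Fertiliser B: 444×438/950 = 204.7074
Contributions (O − E)²/E:
  (66 − 87.3095)²/87.3095 = 5.2010
  (96 − 74.6905)²/74.6905 = 6.0797
  (239 − 185.3979)²/185.3979 = 15.4974
  (105 − 158.6021)²/158.6021 = 18.1157
  (207 − 239.2926)²/239.2926 = 4.3579
  (237 − 204.7074)²/204.7074 = 5.0942
χ² = 5.2010 + 6.0797 + 15.4974 + 18.1157 + 4.3579 + 5.0942 = 54.346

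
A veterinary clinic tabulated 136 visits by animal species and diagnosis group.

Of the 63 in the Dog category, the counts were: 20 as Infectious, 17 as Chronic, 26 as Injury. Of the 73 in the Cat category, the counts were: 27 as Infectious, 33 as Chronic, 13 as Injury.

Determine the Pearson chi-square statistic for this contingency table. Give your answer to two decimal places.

9.81

Row totals: 63, 73. Column totals: 47, 50, 39. Grand total N = 136.
Expected counts (row total × column total / N):
  Dog, Infectious: 63×47/136 = 21.772
  Dog, Chronic: 63×50/136 = 23.162
  Dog, Injury: 63×39/136 = 18.066
  Cat, Infectious: 73×47/136 = 25.228
  Cat, Chronic: 73×50/136 = 26.838
  Cat, Injury: 73×39/136 = 20.934
Contributions (O − E)²/E:
  (20 − 21.772)²/21.772 = 0.1442
  (17 − 23.162)²/23.162 = 1.6393
  (26 − 18.066)²/18.066 = 3.4844
  (27 − 25.228)²/25.228 = 0.1245
  (33 − 26.838)²/26.838 = 1.4148
  (13 − 20.934)²/20.934 = 3.0070
χ² = 0.1442 + 1.6393 + 3.4844 + 0.1245 + 1.4148 + 3.0070 = 9.81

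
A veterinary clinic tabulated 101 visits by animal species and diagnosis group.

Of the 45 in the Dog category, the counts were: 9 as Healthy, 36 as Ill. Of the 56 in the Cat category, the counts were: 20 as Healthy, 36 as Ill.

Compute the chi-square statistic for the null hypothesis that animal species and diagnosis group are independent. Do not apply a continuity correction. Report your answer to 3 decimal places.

Row totals: 45, 56. Column totals: 29, 72. Grand total N = 101.
Expected counts (row total × column total / N):
  Dog, Healthy: 45×29/101 = 12.9208
  Dog, Ill: 45×72/101 = 32.0792
  Cat, Healthy: 56×29/101 = 16.0792
  Cat, Ill: 56×72/101 = 39.9208
Contributions (O − E)²/E:
  (9 − 12.9208)²/12.9208 = 1.1898
  (36 − 32.0792)²/32.0792 = 0.4792
  (20 − 16.0792)²/16.0792 = 0.9561
  (36 − 39.9208)²/39.9208 = 0.3851
χ² = 1.1898 + 0.4792 + 0.9561 + 0.3851 = 3.010

3.010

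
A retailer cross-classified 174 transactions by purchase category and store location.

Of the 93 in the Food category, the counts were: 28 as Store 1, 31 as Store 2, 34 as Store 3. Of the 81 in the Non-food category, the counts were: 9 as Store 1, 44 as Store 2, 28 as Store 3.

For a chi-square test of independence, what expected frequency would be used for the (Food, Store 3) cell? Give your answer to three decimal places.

Row total (Food) = 93; column total (Store 3) = 62; grand total N = 174.
Expected count = (row total × column total) / N = 93 × 62 / 174 = 33.138.

33.138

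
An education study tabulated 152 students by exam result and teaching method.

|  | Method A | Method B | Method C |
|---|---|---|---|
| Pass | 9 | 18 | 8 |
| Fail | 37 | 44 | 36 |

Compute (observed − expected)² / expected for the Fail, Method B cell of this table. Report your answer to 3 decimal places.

Row total (Fail) = 117; column total (Method B) = 62; N = 152.
Expected count E = 117 × 62 / 152 = 47.7237.
Contribution = (O − E)²/E = (44 − 47.7237)² / 47.7237 = 0.291.

0.291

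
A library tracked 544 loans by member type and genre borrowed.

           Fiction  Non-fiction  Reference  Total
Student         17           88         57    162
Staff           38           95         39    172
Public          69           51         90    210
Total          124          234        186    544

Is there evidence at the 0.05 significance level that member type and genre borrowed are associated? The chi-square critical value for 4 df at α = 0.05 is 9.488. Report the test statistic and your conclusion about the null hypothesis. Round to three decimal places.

59.359; reject H₀

Grand total N = 544.
Expected counts (row total × column total / N):
  Student, Fiction: 162×124/544 = 36.9265
  Student, Non-fiction: 162×234/544 = 69.6838
  Student, Reference: 162×186/544 = 55.3897
  Staff, Fiction: 172×124/544 = 39.2059
  Staff, Non-fiction: 172×234/544 = 73.9853
  Staff, Reference: 172×186/544 = 58.8088
  Public, Fiction: 210×124/544 = 47.8676
  Public, Non-fiction: 210×234/544 = 90.3309
  Public, Reference: 210×186/544 = 71.8015
Contributions (O − E)²/E:
  (17 − 36.9265)²/36.9265 = 10.7529
  (88 − 69.6838)²/69.6838 = 4.8144
  (57 − 55.3897)²/55.3897 = 0.0468
  (38 − 39.2059)²/39.2059 = 0.0371
  (95 − 73.9853)²/73.9853 = 5.9690
  (39 − 58.8088)²/58.8088 = 6.6723
  (69 − 47.8676)²/47.8676 = 9.3294
  (51 − 90.3309)²/90.3309 = 17.1250
  (90 − 71.8015)²/71.8015 = 4.6125
χ² = 10.7529 + 4.8144 + 0.0468 + 0.0371 + 5.9690 + 6.6723 + 9.3294 + 17.1250 + 4.6125 = 59.359
df = (3−1)(3−1) = 4. Since 59.359 > 9.488, reject the null hypothesis of independence at α = 0.05.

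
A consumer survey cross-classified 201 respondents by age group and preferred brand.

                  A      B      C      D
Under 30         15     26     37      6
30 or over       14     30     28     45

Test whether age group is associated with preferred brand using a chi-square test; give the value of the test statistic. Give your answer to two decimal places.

Row totals: 84, 117. Column totals: 29, 56, 65, 51. Grand total N = 201.
Expected counts (row total × column total / N):
  Under 30, A: 84×29/201 = 12.119
  Under 30, B: 84×56/201 = 23.403
  Under 30, C: 84×65/201 = 27.164
  Under 30, D: 84×51/201 = 21.313
  30 or over, A: 117×29/201 = 16.881
  30 or over, B: 117×56/201 = 32.597
  30 or over, C: 117×65/201 = 37.836
  30 or over, D: 117×51/201 = 29.687
Contributions (O − E)²/E:
  (15 − 12.119)²/12.119 = 0.6849
  (26 − 23.403)²/23.403 = 0.2882
  (37 − 27.164)²/27.164 = 3.5616
  (6 − 21.313)²/21.313 = 11.0021
  (14 − 16.881)²/16.881 = 0.4917
  (30 − 32.597)²/32.597 = 0.2069
  (28 − 37.836)²/37.836 = 2.5570
  (45 − 29.687)²/29.687 = 7.8987
χ² = 0.6849 + 0.2882 + 3.5616 + 11.0021 + 0.4917 + 0.2069 + 2.5570 + 7.8987 = 26.69

26.69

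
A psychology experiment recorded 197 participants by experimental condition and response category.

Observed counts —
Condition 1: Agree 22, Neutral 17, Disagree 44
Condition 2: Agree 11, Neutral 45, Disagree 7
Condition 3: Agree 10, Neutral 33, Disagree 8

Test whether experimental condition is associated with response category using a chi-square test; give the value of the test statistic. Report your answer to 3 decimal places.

Row totals: 83, 63, 51. Column totals: 43, 95, 59. Grand total N = 197.
Expected counts (row total × column total / N):
  Condition 1, Agree: 83×43/197 = 18.1168
  Condition 1, Neutral: 83×95/197 = 40.0254
  Condition 1, Disagree: 83×59/197 = 24.8579
  Condition 2, Agree: 63×43/197 = 13.7513
  Condition 2, Neutral: 63×95/197 = 30.3807
  Condition 2, Disagree: 63×59/197 = 18.8680
  Condition 3, Agree: 51×43/197 = 11.1320
  Condition 3, Neutral: 51×95/197 = 24.5939
  Condition 3, Disagree: 51×59/197 = 15.2741
Contributions (O − E)²/E:
  (22 − 18.1168)²/18.1168 = 0.8323
  (17 − 40.0254)²/40.0254 = 13.2458
  (44 − 24.8579)²/24.8579 = 14.7406
  (11 − 13.7513)²/13.7513 = 0.5505
  (45 − 30.3807)²/30.3807 = 7.0349
  (7 − 18.8680)²/18.8680 = 7.4650
  (10 − 11.1320)²/11.1320 = 0.1151
  (33 − 24.5939)²/24.5939 = 2.8732
  (8 − 15.2741)²/15.2741 = 3.4642
χ² = 0.8323 + 13.2458 + 14.7406 + 0.5505 + 7.0349 + 7.4650 + 0.1151 + 2.8732 + 3.4642 = 50.322

50.322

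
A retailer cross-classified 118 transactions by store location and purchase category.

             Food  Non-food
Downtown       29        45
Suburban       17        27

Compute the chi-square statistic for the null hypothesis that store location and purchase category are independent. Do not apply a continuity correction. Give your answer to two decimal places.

0.00

Row totals: 74, 44. Column totals: 46, 72. Grand total N = 118.
Expected counts (row total × column total / N):
  Downtown, Food: 74×46/118 = 28.847
  Downtown, Non-food: 74×72/118 = 45.153
  Suburban, Food: 44×46/118 = 17.153
  Suburban, Non-food: 44×72/118 = 26.847
Contributions (O − E)²/E:
  (29 − 28.847)²/28.847 = 0.0008
  (45 − 45.153)²/45.153 = 0.0005
  (17 − 17.153)²/17.153 = 0.0014
  (27 − 26.847)²/26.847 = 0.0009
χ² = 0.0008 + 0.0005 + 0.0014 + 0.0009 = 0.00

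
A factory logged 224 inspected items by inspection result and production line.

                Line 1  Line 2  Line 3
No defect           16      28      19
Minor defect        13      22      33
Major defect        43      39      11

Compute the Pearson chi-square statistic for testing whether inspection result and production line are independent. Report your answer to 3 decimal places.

Row totals: 63, 68, 93. Column totals: 72, 89, 63. Grand total N = 224.
Expected counts (row total × column total / N):
  No defect, Line 1: 63×72/224 = 20.2500
  No defect, Line 2: 63×89/224 = 25.0312
  No defect, Line 3: 63×63/224 = 17.7188
  Minor defect, Line 1: 68×72/224 = 21.8571
  Minor defect, Line 2: 68×89/224 = 27.0179
  Minor defect, Line 3: 68×63/224 = 19.1250
  Major defect, Line 1: 93×72/224 = 29.8929
  Major defect, Line 2: 93×89/224 = 36.9509
  Major defect, Line 3: 93×63/224 = 26.1562
Contributions (O − E)²/E:
  (16 − 20.2500)²/20.2500 = 0.8920
  (28 − 25.0312)²/25.0312 = 0.3521
  (19 − 17.7188)²/17.7188 = 0.0926
  (13 − 21.8571)²/21.8571 = 3.5891
  (22 − 27.0179)²/27.0179 = 0.9319
  (33 − 19.1250)²/19.1250 = 10.0662
  (43 − 29.8929)²/29.8929 = 5.7471
  (39 − 36.9509)²/36.9509 = 0.1136
  (11 − 26.1562)²/26.1562 = 8.7823
χ² = 0.8920 + 0.3521 + 0.0926 + 3.5891 + 0.9319 + 10.0662 + 5.7471 + 0.1136 + 8.7823 = 30.567

30.567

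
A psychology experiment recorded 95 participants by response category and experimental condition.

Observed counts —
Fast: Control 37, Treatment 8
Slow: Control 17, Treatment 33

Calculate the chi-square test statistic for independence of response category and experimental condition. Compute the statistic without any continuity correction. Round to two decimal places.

Row totals: 45, 50. Column totals: 54, 41. Grand total N = 95.
Expected counts (row total × column total / N):
  Fast, Control: 45×54/95 = 25.579
  Fast, Treatment: 45×41/95 = 19.421
  Slow, Control: 50×54/95 = 28.421
  Slow, Treatment: 50×41/95 = 21.579
Contributions (O − E)²/E:
  (37 − 25.579)²/25.579 = 5.0995
  (8 − 19.421)²/19.421 = 6.7164
  (17 − 28.421)²/28.421 = 4.5895
  (33 − 21.579)²/21.579 = 6.0447
χ² = 5.0995 + 6.7164 + 4.5895 + 6.0447 = 22.45

22.45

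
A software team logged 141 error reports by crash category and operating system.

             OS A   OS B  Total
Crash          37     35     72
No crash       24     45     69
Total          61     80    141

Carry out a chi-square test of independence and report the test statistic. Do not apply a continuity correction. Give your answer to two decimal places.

Grand total N = 141.
Expected counts (row total × column total / N):
  Crash, OS A: 72×61/141 = 31.149
  Crash, OS B: 72×80/141 = 40.851
  No crash, OS A: 69×61/141 = 29.851
  No crash, OS B: 69×80/141 = 39.149
Contributions (O − E)²/E:
  (37 − 31.149)²/31.149 = 1.0990
  (35 − 40.851)²/40.851 = 0.8380
  (24 − 29.851)²/29.851 = 1.1468
  (45 − 39.149)²/39.149 = 0.8745
χ² = 1.0990 + 0.8380 + 1.1468 + 0.8745 = 3.96

3.96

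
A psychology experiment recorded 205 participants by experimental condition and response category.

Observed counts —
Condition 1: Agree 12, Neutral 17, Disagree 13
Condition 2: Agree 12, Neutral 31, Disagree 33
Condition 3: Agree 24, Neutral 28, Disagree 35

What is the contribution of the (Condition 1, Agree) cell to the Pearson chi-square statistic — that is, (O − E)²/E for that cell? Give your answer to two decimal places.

Row total (Condition 1) = 42; column total (Agree) = 48; N = 205.
Expected count E = 42 × 48 / 205 = 9.834.
Contribution = (O − E)²/E = (12 − 9.834)² / 9.834 = 0.48.

0.48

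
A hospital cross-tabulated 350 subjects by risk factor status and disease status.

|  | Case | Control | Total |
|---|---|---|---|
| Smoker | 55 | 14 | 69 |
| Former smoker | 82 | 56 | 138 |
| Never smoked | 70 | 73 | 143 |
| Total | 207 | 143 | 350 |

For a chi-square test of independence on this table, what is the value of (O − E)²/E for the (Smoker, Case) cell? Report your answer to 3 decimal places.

4.935

Row total (Smoker) = 69; column total (Case) = 207; N = 350.
Expected count E = 69 × 207 / 350 = 40.8086.
Contribution = (O − E)²/E = (55 − 40.8086)² / 40.8086 = 4.935.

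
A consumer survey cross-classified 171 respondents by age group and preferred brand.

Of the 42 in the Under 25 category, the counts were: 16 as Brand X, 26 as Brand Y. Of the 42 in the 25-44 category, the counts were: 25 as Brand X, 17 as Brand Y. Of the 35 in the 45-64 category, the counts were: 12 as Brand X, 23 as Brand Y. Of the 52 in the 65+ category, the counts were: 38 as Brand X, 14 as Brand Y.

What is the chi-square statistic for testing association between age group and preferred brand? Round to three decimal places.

17.805

Row totals: 42, 42, 35, 52. Column totals: 91, 80. Grand total N = 171.
Expected counts (row total × column total / N):
  Under 25, Brand X: 42×91/171 = 22.3509
  Under 25, Brand Y: 42×80/171 = 19.6491
  25-44, Brand X: 42×91/171 = 22.3509
  25-44, Brand Y: 42×80/171 = 19.6491
  45-64, Brand X: 35×91/171 = 18.6257
  45-64, Brand Y: 35×80/171 = 16.3743
  65+, Brand X: 52×91/171 = 27.6725
  65+, Brand Y: 52×80/171 = 24.3275
Contributions (O − E)²/E:
  (16 − 22.3509)²/22.3509 = 1.8046
  (26 − 19.6491)²/19.6491 = 2.0527
  (25 − 22.3509)²/22.3509 = 0.3140
  (17 − 19.6491)²/19.6491 = 0.3572
  (12 − 18.6257)²/18.6257 = 2.3570
  (23 − 16.3743)²/16.3743 = 2.6810
  (38 − 27.6725)²/27.6725 = 3.8543
  (14 − 24.3275)²/24.3275 = 4.3842
χ² = 1.8046 + 2.0527 + 0.3140 + 0.3572 + 2.3570 + 2.6810 + 3.8543 + 4.3842 = 17.805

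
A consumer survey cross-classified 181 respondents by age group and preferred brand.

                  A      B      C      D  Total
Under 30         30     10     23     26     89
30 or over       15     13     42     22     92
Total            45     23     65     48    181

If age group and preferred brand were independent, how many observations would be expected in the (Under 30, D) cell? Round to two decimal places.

Row total (Under 30) = 89; column total (D) = 48; grand total N = 181.
Expected count = (row total × column total) / N = 89 × 48 / 181 = 23.60.

23.60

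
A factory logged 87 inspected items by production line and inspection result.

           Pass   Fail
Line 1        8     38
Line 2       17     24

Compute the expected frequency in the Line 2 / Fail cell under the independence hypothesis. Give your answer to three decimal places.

29.218

Row total (Line 2) = 41; column total (Fail) = 62; grand total N = 87.
Expected count = (row total × column total) / N = 41 × 62 / 87 = 29.218.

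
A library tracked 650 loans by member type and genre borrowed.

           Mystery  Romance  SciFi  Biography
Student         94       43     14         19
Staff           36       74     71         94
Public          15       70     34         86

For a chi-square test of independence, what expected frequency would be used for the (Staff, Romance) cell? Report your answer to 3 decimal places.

Row total (Staff) = 275; column total (Romance) = 187; grand total N = 650.
Expected count = (row total × column total) / N = 275 × 187 / 650 = 79.115.

79.115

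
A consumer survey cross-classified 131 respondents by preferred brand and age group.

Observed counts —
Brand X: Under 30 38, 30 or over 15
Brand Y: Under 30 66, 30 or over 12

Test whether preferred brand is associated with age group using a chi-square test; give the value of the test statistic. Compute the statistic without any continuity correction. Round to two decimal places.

3.22

Row totals: 53, 78. Column totals: 104, 27. Grand total N = 131.
Expected counts (row total × column total / N):
  Brand X, Under 30: 53×104/131 = 42.076
  Brand X, 30 or over: 53×27/131 = 10.924
  Brand Y, Under 30: 78×104/131 = 61.924
  Brand Y, 30 or over: 78×27/131 = 16.076
Contributions (O − E)²/E:
  (38 − 42.076)²/42.076 = 0.3949
  (15 − 10.924)²/10.924 = 1.5209
  (66 − 61.924)²/61.924 = 0.2683
  (12 − 16.076)²/16.076 = 1.0335
χ² = 0.3949 + 1.5209 + 0.2683 + 1.0335 = 3.22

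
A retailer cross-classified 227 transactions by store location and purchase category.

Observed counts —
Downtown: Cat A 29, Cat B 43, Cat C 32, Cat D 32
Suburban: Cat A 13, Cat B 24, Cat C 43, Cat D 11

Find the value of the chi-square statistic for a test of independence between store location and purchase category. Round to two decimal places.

Row totals: 136, 91. Column totals: 42, 67, 75, 43. Grand total N = 227.
Expected counts (row total × column total / N):
  Downtown, Cat A: 136×42/227 = 25.163
  Downtown, Cat B: 136×67/227 = 40.141
  Downtown, Cat C: 136×75/227 = 44.934
  Downtown, Cat D: 136×43/227 = 25.762
  Suburban, Cat A: 91×42/227 = 16.837
  Suburban, Cat B: 91×67/227 = 26.859
  Suburban, Cat C: 91×75/227 = 30.066
  Suburban, Cat D: 91×43/227 = 17.238
Contributions (O − E)²/E:
  (29 − 25.163)²/25.163 = 0.5851
  (43 − 40.141)²/40.141 = 0.2036
  (32 − 44.934)²/44.934 = 3.7230
  (32 − 25.762)²/25.762 = 1.5105
  (13 − 16.837)²/16.837 = 0.8744
  (24 − 26.859)²/26.859 = 0.3043
  (43 − 30.066)²/30.066 = 5.5640
  (11 − 17.238)²/17.238 = 2.2574
χ² = 0.5851 + 0.2036 + 3.7230 + 1.5105 + 0.8744 + 0.3043 + 5.5640 + 2.2574 = 15.02

15.02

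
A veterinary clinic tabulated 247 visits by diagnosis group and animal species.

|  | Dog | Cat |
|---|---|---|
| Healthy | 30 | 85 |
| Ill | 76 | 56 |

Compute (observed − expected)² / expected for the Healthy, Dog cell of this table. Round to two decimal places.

Row total (Healthy) = 115; column total (Dog) = 106; N = 247.
Expected count E = 115 × 106 / 247 = 49.352.
Contribution = (O − E)²/E = (30 − 49.352)² / 49.352 = 7.59.

7.59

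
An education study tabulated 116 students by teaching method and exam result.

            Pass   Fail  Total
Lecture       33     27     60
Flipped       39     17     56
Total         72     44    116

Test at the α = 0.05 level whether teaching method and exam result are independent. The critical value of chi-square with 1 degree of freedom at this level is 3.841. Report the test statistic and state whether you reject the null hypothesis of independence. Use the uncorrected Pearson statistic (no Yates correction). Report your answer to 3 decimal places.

2.638; fail to reject H₀

Grand total N = 116.
Expected counts (row total × column total / N):
  Lecture, Pass: 60×72/116 = 37.2414
  Lecture, Fail: 60×44/116 = 22.7586
  Flipped, Pass: 56×72/116 = 34.7586
  Flipped, Fail: 56×44/116 = 21.2414
Contributions (O − E)²/E:
  (33 − 37.2414)²/37.2414 = 0.4831
  (27 − 22.7586)²/22.7586 = 0.7904
  (39 − 34.7586)²/34.7586 = 0.5176
  (17 − 21.2414)²/21.2414 = 0.8469
χ² = 0.4831 + 0.7904 + 0.5176 + 0.8469 = 2.638
df = (2−1)(2−1) = 1. Since 2.638 < 3.841, fail to reject the null hypothesis of independence at α = 0.05.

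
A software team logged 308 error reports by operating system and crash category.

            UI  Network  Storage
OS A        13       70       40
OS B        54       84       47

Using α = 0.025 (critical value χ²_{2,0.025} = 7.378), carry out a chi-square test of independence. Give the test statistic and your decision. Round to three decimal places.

15.055; reject H₀

Row totals: 123, 185. Column totals: 67, 154, 87. Grand total N = 308.
Expected counts (row total × column total / N):
  OS A, UI: 123×67/308 = 26.7565
  OS A, Network: 123×154/308 = 61.5000
  OS A, Storage: 123×87/308 = 34.7435
  OS B, UI: 185×67/308 = 40.2435
  OS B, Network: 185×154/308 = 92.5000
  OS B, Storage: 185×87/308 = 52.2565
Contributions (O − E)²/E:
  (13 − 26.7565)²/26.7565 = 7.0727
  (70 − 61.5000)²/61.5000 = 1.1748
  (40 − 34.7435)²/34.7435 = 0.7953
  (54 − 40.2435)²/40.2435 = 4.7024
  (84 − 92.5000)²/92.5000 = 0.7811
  (47 − 52.2565)²/52.2565 = 0.5288
χ² = 7.0727 + 1.1748 + 0.7953 + 4.7024 + 0.7811 + 0.5288 = 15.055
df = (2−1)(3−1) = 2. Since 15.055 > 7.378, reject the null hypothesis of independence at α = 0.025.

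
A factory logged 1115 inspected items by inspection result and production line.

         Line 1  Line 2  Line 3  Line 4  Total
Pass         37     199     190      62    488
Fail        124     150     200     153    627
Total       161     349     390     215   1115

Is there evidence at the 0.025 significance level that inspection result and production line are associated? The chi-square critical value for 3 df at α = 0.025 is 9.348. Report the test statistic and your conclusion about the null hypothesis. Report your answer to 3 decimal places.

Grand total N = 1115.
Expected counts (row total × column total / N):
  Pass, Line 1: 488×161/1115 = 70.46457
  Pass, Line 2: 488×349/1115 = 152.74619
  Pass, Line 3: 488×390/1115 = 170.69058
  Pass, Line 4: 488×215/1115 = 94.09865
  Fail, Line 1: 627×161/1115 = 90.53543
  Fail, Line 2: 627×349/1115 = 196.25381
  Fail, Line 3: 627×390/1115 = 219.30942
  Fail, Line 4: 627×215/1115 = 120.90135
Contributions (O − E)²/E:
  (37 − 70.46457)²/70.46457 = 15.8928
  (199 − 152.74619)²/152.74619 = 14.0063
  (190 − 170.69058)²/170.69058 = 2.1844
  (62 − 94.09865)²/94.09865 = 10.9494
  (124 − 90.53543)²/90.53543 = 12.3695
  (150 − 196.25381)²/196.25381 = 10.9013
  (200 − 219.30942)²/219.30942 = 1.7001
  (153 − 120.90135)²/120.90135 = 8.5220
χ² = 15.8928 + 14.0063 + 2.1844 + 10.9494 + 12.3695 + 10.9013 + 1.7001 + 8.5220 = 76.526
df = (2−1)(4−1) = 3. Since 76.526 > 9.348, reject the null hypothesis of independence at α = 0.025.

76.526; reject H₀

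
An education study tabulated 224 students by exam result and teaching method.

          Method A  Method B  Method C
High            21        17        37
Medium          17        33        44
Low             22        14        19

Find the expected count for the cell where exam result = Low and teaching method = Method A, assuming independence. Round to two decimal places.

14.73

Row total (Low) = 55; column total (Method A) = 60; grand total N = 224.
Expected count = (row total × column total) / N = 55 × 60 / 224 = 14.73.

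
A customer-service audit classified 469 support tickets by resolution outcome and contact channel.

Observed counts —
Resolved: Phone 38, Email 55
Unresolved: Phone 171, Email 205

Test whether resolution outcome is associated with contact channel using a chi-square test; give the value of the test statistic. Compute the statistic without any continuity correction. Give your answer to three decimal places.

0.644

Row totals: 93, 376. Column totals: 209, 260. Grand total N = 469.
Expected counts (row total × column total / N):
  Resolved, Phone: 93×209/469 = 41.4435
  Resolved, Email: 93×260/469 = 51.5565
  Unresolved, Phone: 376×209/469 = 167.5565
  Unresolved, Email: 376×260/469 = 208.4435
Contributions (O − E)²/E:
  (38 − 41.4435)²/41.4435 = 0.2861
  (55 − 51.5565)²/51.5565 = 0.2300
  (171 − 167.5565)²/167.5565 = 0.0708
  (205 − 208.4435)²/208.4435 = 0.0569
χ² = 0.2861 + 0.2300 + 0.0708 + 0.0569 = 0.644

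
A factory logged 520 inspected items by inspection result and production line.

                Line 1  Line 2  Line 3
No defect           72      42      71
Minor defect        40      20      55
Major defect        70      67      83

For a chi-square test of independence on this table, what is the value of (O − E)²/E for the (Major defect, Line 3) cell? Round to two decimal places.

0.33

Row total (Major defect) = 220; column total (Line 3) = 209; N = 520.
Expected count E = 220 × 209 / 520 = 88.423.
Contribution = (O − E)²/E = (83 − 88.423)² / 88.423 = 0.33.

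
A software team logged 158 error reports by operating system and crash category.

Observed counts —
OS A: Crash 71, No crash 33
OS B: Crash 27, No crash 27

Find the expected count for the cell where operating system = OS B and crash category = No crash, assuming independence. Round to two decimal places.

20.51

Row total (OS B) = 54; column total (No crash) = 60; grand total N = 158.
Expected count = (row total × column total) / N = 54 × 60 / 158 = 20.51.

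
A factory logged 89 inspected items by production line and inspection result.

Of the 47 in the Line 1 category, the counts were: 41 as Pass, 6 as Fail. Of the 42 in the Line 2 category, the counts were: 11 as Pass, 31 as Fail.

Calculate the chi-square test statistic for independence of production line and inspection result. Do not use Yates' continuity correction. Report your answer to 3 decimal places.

34.026

Row totals: 47, 42. Column totals: 52, 37. Grand total N = 89.
Expected counts (row total × column total / N):
  Line 1, Pass: 47×52/89 = 27.4607
  Line 1, Fail: 47×37/89 = 19.5393
  Line 2, Pass: 42×52/89 = 24.5393
  Line 2, Fail: 42×37/89 = 17.4607
Contributions (O − E)²/E:
  (41 − 27.4607)²/27.4607 = 6.6755
  (6 − 19.5393)²/19.5393 = 9.3817
  (11 − 24.5393)²/24.5393 = 7.4702
  (31 − 17.4607)²/17.4607 = 10.4986
χ² = 6.6755 + 9.3817 + 7.4702 + 10.4986 = 34.026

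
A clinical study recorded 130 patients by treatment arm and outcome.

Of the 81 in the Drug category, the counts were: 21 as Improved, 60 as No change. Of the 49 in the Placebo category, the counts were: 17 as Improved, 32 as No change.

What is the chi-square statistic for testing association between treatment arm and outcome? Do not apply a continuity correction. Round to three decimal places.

Row totals: 81, 49. Column totals: 38, 92. Grand total N = 130.
Expected counts (row total × column total / N):
  Drug, Improved: 81×38/130 = 23.6769
  Drug, No change: 81×92/130 = 57.3231
  Placebo, Improved: 49×38/130 = 14.3231
  Placebo, No change: 49×92/130 = 34.6769
Contributions (O − E)²/E:
  (21 − 23.6769)²/23.6769 = 0.3026
  (60 − 57.3231)²/57.3231 = 0.1250
  (17 − 14.3231)²/14.3231 = 0.5003
  (32 − 34.6769)²/34.6769 = 0.2066
χ² = 0.3026 + 0.1250 + 0.5003 + 0.2066 = 1.135

1.135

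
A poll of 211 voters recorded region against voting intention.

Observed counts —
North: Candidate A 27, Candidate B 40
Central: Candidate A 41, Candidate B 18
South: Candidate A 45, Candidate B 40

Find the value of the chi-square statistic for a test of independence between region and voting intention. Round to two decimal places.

10.77

Row totals: 67, 59, 85. Column totals: 113, 98. Grand total N = 211.
Expected counts (row total × column total / N):
  North, Candidate A: 67×113/211 = 35.8815
  North, Candidate B: 67×98/211 = 31.1185
  Central, Candidate A: 59×113/211 = 31.5972
  Central, Candidate B: 59×98/211 = 27.4028
  South, Candidate A: 85×113/211 = 45.5213
  South, Candidate B: 85×98/211 = 39.4787
Contributions (O − E)²/E:
  (27 − 35.8815)²/35.8815 = 2.1984
  (40 − 31.1185)²/31.1185 = 2.5349
  (41 − 31.5972)²/31.5972 = 2.7981
  (18 − 27.4028)²/27.4028 = 3.2264
  (45 − 45.5213)²/45.5213 = 0.0060
  (40 − 39.4787)²/39.4787 = 0.0069
χ² = 2.1984 + 2.5349 + 2.7981 + 3.2264 + 0.0060 + 0.0069 = 10.77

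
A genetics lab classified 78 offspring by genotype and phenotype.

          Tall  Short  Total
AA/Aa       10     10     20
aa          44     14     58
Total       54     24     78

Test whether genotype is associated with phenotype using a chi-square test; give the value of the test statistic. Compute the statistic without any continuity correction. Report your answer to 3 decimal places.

4.670

Grand total N = 78.
Expected counts (row total × column total / N):
  AA/Aa, Tall: 20×54/78 = 13.8462
  AA/Aa, Short: 20×24/78 = 6.1538
  aa, Tall: 58×54/78 = 40.1538
  aa, Short: 58×24/78 = 17.8462
Contributions (O − E)²/E:
  (10 − 13.8462)²/13.8462 = 1.0684
  (10 − 6.1538)²/6.1538 = 2.4039
  (44 − 40.1538)²/40.1538 = 0.3684
  (14 − 17.8462)²/17.8462 = 0.8289
χ² = 1.0684 + 2.4039 + 0.3684 + 0.8289 = 4.670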